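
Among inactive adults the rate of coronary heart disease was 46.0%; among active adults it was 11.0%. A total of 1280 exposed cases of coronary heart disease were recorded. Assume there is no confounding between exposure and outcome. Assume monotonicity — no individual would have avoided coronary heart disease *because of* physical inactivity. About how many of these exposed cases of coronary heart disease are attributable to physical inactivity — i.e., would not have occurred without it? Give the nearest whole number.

about 974 cases

p₁ = 0.46, p₀ = 0.11.
PN = (p₁ − p₀)/p₁ = (0.46 − 0.11) / 0.46 ≈ 0.76087.
Attributable cases ≈ PN × (exposed cases) = 0.76087 × 1280 ≈ 973.91.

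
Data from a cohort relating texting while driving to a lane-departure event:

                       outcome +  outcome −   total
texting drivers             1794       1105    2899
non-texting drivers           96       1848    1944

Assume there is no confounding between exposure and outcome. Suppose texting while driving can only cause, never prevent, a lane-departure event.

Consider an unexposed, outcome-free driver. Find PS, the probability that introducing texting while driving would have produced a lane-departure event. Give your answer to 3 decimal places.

PS ≈ 0.599

p₁ = P(outcome | exposed) = 1794/2899 = 0.61883
p₀ = P(outcome | unexposed) = 96/1944 = 0.049383
Under exogeneity and monotonicity, PS = (p₁ − p₀)/(1 − p₀).
PS = (0.61883 − 0.049383) / 0.95062 ≈ 0.5990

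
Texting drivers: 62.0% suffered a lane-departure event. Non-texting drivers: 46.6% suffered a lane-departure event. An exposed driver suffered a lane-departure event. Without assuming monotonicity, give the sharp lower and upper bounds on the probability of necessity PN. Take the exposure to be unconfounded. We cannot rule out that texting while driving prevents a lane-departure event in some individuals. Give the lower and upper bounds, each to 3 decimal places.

p₁ = 0.62, p₀ = 0.466.
Under exogeneity alone the bounds on PN are max{0,(p₁−p₀)/p₁} ≤ PN ≤ min{1,(1−p₀)/p₁}.
  lower = (p₁ − p₀)/p₁ = 0.154 / 0.62 ≈ 0.2484
  upper = min{1, (1 − p₀)/p₁} = 0.534 / 0.62 ≈ 0.8613

0.248 ≤ PN ≤ 0.861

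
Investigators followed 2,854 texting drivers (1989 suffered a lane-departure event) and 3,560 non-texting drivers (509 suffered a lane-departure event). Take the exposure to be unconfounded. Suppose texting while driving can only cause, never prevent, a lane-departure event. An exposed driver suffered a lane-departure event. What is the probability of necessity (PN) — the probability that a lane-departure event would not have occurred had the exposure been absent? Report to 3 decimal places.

PN ≈ 0.795

p₁ = P(outcome | exposed) = 1989/2854 = 0.69692
p₀ = P(outcome | unexposed) = 509/3560 = 0.14298
Under exogeneity and monotonicity, PN = (p₁ − p₀) / p₁.
PN = (0.69692 − 0.14298) / 0.69692 = 0.55394 / 0.69692 ≈ 0.7948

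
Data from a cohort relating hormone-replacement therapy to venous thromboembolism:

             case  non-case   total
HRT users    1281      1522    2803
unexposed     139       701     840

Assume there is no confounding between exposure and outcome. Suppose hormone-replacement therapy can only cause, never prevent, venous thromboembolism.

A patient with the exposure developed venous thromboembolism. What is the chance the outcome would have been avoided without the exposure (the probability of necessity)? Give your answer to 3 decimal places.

p₁ = P(outcome | exposed) = 1281/2803 = 0.45701
p₀ = P(outcome | unexposed) = 139/840 = 0.16548
Under exogeneity and monotonicity, PN = (p₁ − p₀)/p₁.
PN = (0.45701 − 0.16548) / 0.45701 ≈ 0.6379

PN ≈ 0.638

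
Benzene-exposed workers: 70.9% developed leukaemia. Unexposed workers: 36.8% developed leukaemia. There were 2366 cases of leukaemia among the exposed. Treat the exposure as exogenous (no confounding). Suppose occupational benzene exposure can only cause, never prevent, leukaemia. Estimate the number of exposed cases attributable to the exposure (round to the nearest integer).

p₁ = 0.709, p₀ = 0.368.
PN = (p₁ − p₀)/p₁ = (0.709 − 0.368) / 0.709 ≈ 0.48096.
Attributable cases ≈ PN × (exposed cases) = 0.48096 × 2366 ≈ 1137.95.

about 1138 cases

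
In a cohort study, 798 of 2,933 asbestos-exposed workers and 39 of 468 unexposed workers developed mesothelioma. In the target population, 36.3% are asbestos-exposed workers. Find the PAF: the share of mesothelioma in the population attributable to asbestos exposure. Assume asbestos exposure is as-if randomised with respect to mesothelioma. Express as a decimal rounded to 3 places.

p₁ = P(outcome | exposed) = 798/2933 = 0.27208
p₀ = P(outcome | unexposed) = 39/468 = 0.083333
Overall risk P(Y=1) = π·p₁ + (1−π)·p₀ = 0.363×0.27208 + 0.637×0.083333 = 0.15185.
Under exogeneity, PAF = [P(Y=1) − p₀] / P(Y=1).
PAF = (0.15185 − 0.083333) / 0.15185 ≈ 0.4512

PAF ≈ 0.451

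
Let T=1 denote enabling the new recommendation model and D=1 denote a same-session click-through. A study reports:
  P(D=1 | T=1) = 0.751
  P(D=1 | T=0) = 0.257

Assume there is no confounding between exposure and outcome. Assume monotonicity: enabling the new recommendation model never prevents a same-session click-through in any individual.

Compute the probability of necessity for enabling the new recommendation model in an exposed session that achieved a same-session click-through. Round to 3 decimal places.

Let p₁ = 0.751, p₀ = 0.257.
Under exogeneity and monotonicity, PN = (p₁ − p₀) / p₁.
PN = (0.751 − 0.257) / 0.751 = 0.494 / 0.751 ≈ 0.6578

PN ≈ 0.658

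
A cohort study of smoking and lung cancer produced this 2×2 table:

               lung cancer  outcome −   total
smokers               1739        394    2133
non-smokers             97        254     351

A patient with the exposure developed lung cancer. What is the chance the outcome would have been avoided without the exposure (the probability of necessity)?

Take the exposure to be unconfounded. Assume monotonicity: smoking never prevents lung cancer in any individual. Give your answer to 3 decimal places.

p₁ = P(outcome | exposed) = 1739/2133 = 0.81528
p₀ = P(outcome | unexposed) = 97/351 = 0.27635
Under exogeneity and monotonicity, PN = (p₁ − p₀)/p₁.
PN = (0.81528 − 0.27635) / 0.81528 ≈ 0.6610

PN ≈ 0.661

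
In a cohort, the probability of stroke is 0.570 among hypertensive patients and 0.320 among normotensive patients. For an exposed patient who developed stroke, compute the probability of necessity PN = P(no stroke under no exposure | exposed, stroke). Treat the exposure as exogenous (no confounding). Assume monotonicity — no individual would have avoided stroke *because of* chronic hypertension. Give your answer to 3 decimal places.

Let p₁ = 0.57, p₀ = 0.32.
Under exogeneity and monotonicity, PN = (p₁ − p₀) / p₁.
PN = (0.57 − 0.32) / 0.57 = 0.25 / 0.57 ≈ 0.4386

PN ≈ 0.439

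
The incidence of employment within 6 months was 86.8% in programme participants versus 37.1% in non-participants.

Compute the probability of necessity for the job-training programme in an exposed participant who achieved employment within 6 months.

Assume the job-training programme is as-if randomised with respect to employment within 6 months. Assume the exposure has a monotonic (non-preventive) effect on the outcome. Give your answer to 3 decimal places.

p₁ = 0.868, p₀ = 0.371.
Under exogeneity and monotonicity, PN = (p₁ − p₀) / p₁.
PN = (0.868 − 0.371) / 0.868 = 0.497 / 0.868 ≈ 0.5726

PN ≈ 0.573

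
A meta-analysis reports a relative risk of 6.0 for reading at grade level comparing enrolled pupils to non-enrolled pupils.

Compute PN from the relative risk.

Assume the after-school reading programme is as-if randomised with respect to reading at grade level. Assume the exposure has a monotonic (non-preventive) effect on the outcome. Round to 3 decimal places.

PN ≈ 0.833

Under exogeneity and monotonicity, PN = (RR − 1) / RR = 1 − 1/RR.
PN = (6.0 − 1) / 6.0 = 5 / 6.0 ≈ 0.8333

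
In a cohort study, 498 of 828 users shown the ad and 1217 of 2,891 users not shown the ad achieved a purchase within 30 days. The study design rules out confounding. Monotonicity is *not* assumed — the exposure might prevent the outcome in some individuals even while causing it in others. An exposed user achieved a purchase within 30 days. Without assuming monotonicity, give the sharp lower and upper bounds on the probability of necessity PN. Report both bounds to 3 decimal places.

p₁ = P(outcome | exposed) = 498/828 = 0.60145
p₀ = P(outcome | unexposed) = 1217/2891 = 0.42096
Under exogeneity alone the bounds on PN are max{0,(p₁−p₀)/p₁} ≤ PN ≤ min{1,(1−p₀)/p₁}.
  lower = (p₁ − p₀)/p₁ = 0.18049 / 0.60145 ≈ 0.3001
  upper = min{1, (1 − p₀)/p₁} = 0.57904 / 0.60145 ≈ 0.9627

0.300 ≤ PN ≤ 0.963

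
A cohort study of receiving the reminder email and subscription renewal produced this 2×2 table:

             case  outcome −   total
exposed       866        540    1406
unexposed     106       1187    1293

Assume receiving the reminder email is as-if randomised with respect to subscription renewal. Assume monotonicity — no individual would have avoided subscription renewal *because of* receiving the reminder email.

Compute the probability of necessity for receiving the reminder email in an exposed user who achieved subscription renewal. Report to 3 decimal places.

PN ≈ 0.867

p₁ = P(outcome | exposed) = 866/1406 = 0.61593
p₀ = P(outcome | unexposed) = 106/1293 = 0.08198
Under exogeneity and monotonicity, PN = (p₁ − p₀) / p₁.
PN = (0.61593 − 0.08198) / 0.61593 = 0.53395 / 0.61593 ≈ 0.8669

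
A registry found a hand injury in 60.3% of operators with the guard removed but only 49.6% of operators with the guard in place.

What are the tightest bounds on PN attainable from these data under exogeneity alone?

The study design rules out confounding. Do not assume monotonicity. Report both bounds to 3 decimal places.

p₁ = 0.603, p₀ = 0.496.
Under exogeneity alone the bounds on PN are max{0,(p₁−p₀)/p₁} ≤ PN ≤ min{1,(1−p₀)/p₁}.
  lower = (p₁ − p₀)/p₁ = 0.107 / 0.603 ≈ 0.1774
  upper = min{1, (1 − p₀)/p₁} = 0.504 / 0.603 ≈ 0.8358

0.177 ≤ PN ≤ 0.836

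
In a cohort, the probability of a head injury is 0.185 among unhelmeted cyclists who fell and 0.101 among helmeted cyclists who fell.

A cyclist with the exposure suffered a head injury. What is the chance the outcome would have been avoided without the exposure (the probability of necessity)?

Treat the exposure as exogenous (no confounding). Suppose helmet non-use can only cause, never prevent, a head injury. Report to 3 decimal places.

Let p₁ = 0.185, p₀ = 0.101.
Under exogeneity and monotonicity, PN = (p₁ − p₀) / p₁.
PN = (0.185 − 0.101) / 0.185 = 0.084 / 0.185 ≈ 0.4541

PN ≈ 0.454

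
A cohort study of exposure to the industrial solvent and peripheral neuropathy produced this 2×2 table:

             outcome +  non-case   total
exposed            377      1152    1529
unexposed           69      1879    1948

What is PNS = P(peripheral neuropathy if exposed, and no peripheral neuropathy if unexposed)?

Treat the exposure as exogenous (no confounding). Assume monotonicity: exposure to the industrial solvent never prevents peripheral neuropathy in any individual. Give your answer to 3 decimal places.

p₁ = P(outcome | exposed) = 377/1529 = 0.24657
p₀ = P(outcome | unexposed) = 69/1948 = 0.035421
Under exogeneity and monotonicity, PNS = p₁ − p₀.
PNS = 0.24657 − 0.035421 = 0.21115

PNS ≈ 0.211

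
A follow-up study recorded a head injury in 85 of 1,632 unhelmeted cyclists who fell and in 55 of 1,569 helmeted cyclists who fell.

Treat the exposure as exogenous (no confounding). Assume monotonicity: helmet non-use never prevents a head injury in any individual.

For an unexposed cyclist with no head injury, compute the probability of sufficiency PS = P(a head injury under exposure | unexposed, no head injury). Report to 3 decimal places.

PS ≈ 0.018

p₁ = P(outcome | exposed) = 85/1632 = 0.052083
p₀ = P(outcome | unexposed) = 55/1569 = 0.035054
Under exogeneity and monotonicity, PS = (p₁ − p₀) / (1 − p₀).
PS = (0.052083 − 0.035054) / (1 − 0.035054) = 0.017029 / 0.96495 ≈ 0.0176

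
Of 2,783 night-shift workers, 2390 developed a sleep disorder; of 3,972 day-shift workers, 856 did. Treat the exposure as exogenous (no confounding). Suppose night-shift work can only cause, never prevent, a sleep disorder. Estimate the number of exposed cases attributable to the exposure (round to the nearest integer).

p₁ = P(outcome | exposed) = 2390/2783 = 0.85879
p₀ = P(outcome | unexposed) = 856/3972 = 0.21551
PN = (p₁ − p₀)/p₁ = (0.85879 − 0.21551) / 0.85879 ≈ 0.74905.
Attributable cases ≈ PN × (exposed cases) = 0.74905 × 2390 ≈ 1790.24.

about 1790 cases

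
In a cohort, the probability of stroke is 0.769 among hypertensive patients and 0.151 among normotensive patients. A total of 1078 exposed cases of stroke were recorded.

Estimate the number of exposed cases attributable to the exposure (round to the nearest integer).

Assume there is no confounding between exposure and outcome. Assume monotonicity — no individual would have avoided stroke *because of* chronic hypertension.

about 866 cases

Let p₁ = 0.769, p₀ = 0.151.
PN = (p₁ − p₀)/p₁ = (0.769 − 0.151) / 0.769 ≈ 0.80364.
Attributable cases ≈ PN × (exposed cases) = 0.80364 × 1078 ≈ 866.33.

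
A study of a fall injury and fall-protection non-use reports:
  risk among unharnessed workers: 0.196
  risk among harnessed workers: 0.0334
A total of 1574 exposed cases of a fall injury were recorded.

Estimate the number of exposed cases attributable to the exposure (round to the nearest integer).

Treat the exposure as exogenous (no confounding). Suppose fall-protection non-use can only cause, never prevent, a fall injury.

Let p₁ = 0.196, p₀ = 0.0334.
PN = (p₁ − p₀)/p₁ = (0.196 − 0.0334) / 0.196 ≈ 0.82959.
Attributable cases ≈ PN × (exposed cases) = 0.82959 × 1574 ≈ 1305.78.

about 1306 cases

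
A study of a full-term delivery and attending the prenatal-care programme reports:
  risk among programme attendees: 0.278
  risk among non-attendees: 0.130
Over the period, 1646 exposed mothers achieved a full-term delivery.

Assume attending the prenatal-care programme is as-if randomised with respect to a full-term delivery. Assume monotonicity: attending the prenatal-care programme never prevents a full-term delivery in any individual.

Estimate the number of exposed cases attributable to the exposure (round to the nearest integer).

Let p₁ = 0.278, p₀ = 0.13.
PN = (p₁ − p₀)/p₁ = (0.278 − 0.13) / 0.278 ≈ 0.53237.
Attributable cases ≈ PN × (exposed cases) = 0.53237 × 1646 ≈ 876.29.

about 876 cases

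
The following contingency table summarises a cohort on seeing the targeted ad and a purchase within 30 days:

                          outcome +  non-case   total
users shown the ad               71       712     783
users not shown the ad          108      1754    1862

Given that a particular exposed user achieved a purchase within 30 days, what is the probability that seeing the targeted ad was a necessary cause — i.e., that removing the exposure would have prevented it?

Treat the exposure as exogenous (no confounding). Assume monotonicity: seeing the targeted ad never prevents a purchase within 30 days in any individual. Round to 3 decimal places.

p₁ = P(outcome | exposed) = 71/783 = 0.090677
p₀ = P(outcome | unexposed) = 108/1862 = 0.058002
Under exogeneity and monotonicity, PN = (p₁ − p₀)/p₁.
PN = (0.090677 − 0.058002) / 0.090677 ≈ 0.3603

PN ≈ 0.360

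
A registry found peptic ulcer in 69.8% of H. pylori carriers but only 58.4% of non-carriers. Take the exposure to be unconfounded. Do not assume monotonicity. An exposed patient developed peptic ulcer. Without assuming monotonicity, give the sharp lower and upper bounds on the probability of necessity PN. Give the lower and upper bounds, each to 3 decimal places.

p₁ = 0.698, p₀ = 0.584.
Under exogeneity alone the bounds on PN are max{0,(p₁−p₀)/p₁} ≤ PN ≤ min{1,(1−p₀)/p₁}.
  lower = (p₁ − p₀)/p₁ = 0.114 / 0.698 ≈ 0.1633
  upper = min{1, (1 − p₀)/p₁} = 0.416 / 0.698 ≈ 0.5960

0.163 ≤ PN ≤ 0.596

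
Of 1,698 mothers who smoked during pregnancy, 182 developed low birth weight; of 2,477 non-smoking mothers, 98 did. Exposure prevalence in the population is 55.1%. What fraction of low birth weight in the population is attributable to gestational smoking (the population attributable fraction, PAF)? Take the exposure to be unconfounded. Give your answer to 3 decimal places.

p₁ = P(outcome | exposed) = 182/1698 = 0.10718
p₀ = P(outcome | unexposed) = 98/2477 = 0.039564
Overall risk P(Y=1) = π·p₁ + (1−π)·p₀ = 0.551×0.10718 + 0.449×0.039564 = 0.076823.
Under exogeneity, PAF = [P(Y=1) − p₀] / P(Y=1).
PAF = (0.076823 − 0.039564) / 0.076823 ≈ 0.4850

PAF ≈ 0.485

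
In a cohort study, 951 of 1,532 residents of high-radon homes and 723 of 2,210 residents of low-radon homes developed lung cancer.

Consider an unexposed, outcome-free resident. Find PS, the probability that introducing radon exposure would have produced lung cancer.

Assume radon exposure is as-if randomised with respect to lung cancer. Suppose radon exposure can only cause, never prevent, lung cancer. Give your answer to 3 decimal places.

PS ≈ 0.436

p₁ = P(outcome | exposed) = 951/1532 = 0.62076
p₀ = P(outcome | unexposed) = 723/2210 = 0.32715
Under exogeneity and monotonicity, PS = (p₁ − p₀) / (1 − p₀).
PS = (0.62076 − 0.32715) / (1 − 0.32715) = 0.29361 / 0.67285 ≈ 0.4364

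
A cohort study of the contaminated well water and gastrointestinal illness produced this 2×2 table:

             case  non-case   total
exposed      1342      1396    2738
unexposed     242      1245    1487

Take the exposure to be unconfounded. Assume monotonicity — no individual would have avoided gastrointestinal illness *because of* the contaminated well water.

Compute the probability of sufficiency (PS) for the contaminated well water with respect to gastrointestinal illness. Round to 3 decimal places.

p₁ = P(outcome | exposed) = 1342/2738 = 0.49014
p₀ = P(outcome | unexposed) = 242/1487 = 0.16274
Under exogeneity and monotonicity, PS = (p₁ − p₀) / (1 − p₀).
PS = (0.49014 − 0.16274) / (1 − 0.16274) = 0.3274 / 0.83726 ≈ 0.3910

PS ≈ 0.391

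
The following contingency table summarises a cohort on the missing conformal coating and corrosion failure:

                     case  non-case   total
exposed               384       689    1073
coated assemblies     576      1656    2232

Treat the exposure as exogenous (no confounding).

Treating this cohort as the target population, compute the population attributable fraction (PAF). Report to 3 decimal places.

PAF ≈ 0.112

p₁ = P(outcome | exposed) = 384/1073 = 0.35788
p₀ = P(outcome | unexposed) = 576/2232 = 0.25806
Exposure prevalence π = 1073/3305 = 0.32466; overall risk P(Y=1) = 0.29047.
Under exogeneity, PAF = [P(Y=1) − p₀]/P(Y=1).
PAF = (0.29047 − 0.25806) / 0.29047 ≈ 0.1116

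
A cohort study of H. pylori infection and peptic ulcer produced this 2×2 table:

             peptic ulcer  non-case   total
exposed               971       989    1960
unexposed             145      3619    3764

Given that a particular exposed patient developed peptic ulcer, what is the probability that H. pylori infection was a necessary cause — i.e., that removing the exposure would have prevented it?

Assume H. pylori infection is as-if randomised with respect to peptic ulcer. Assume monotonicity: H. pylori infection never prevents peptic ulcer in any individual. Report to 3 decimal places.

p₁ = P(outcome | exposed) = 971/1960 = 0.49541
p₀ = P(outcome | unexposed) = 145/3764 = 0.038523
Under exogeneity and monotonicity, PN = (p₁ − p₀) / p₁.
PN = (0.49541 − 0.038523) / 0.49541 = 0.45689 / 0.49541 ≈ 0.9222

PN ≈ 0.922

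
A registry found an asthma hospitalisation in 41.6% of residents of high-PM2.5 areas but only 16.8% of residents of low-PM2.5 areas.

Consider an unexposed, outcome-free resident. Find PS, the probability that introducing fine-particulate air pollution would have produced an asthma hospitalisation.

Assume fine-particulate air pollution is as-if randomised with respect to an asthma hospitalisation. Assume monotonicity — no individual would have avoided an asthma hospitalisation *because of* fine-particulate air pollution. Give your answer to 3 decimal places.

PS ≈ 0.298

p₁ = 0.416, p₀ = 0.168.
Under exogeneity and monotonicity, PS = (p₁ − p₀) / (1 − p₀).
PS = (0.416 − 0.168) / (1 − 0.168) = 0.248 / 0.832 ≈ 0.2981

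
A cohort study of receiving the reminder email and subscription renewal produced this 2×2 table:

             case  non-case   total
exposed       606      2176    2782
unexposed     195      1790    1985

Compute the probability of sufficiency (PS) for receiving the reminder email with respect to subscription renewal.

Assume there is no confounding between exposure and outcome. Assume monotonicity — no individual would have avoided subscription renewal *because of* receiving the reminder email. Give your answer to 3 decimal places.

PS ≈ 0.133

p₁ = P(outcome | exposed) = 606/2782 = 0.21783
p₀ = P(outcome | unexposed) = 195/1985 = 0.098237
Under exogeneity and monotonicity, PS = (p₁ − p₀) / (1 − p₀).
PS = (0.21783 − 0.098237) / (1 − 0.098237) = 0.11959 / 0.90176 ≈ 0.1326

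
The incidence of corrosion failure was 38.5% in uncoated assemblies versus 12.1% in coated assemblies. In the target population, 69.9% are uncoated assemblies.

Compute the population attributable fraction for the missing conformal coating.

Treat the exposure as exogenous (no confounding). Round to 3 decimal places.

PAF ≈ 0.604

p₁ = 0.385, p₀ = 0.121.
Overall risk P(Y=1) = π·p₁ + (1−π)·p₀ = 0.699×0.385 + 0.301×0.121 = 0.30554.
Under exogeneity, PAF = [P(Y=1) − p₀] / P(Y=1).
PAF = (0.30554 − 0.121) / 0.30554 ≈ 0.6040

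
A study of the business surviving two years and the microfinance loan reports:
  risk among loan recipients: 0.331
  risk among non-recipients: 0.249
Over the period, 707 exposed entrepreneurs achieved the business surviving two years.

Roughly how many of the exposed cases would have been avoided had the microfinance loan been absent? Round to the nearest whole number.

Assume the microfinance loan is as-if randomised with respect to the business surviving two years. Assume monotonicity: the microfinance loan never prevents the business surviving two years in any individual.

Let p₁ = 0.331, p₀ = 0.249.
PN = (p₁ − p₀)/p₁ = (0.331 − 0.249) / 0.331 ≈ 0.24773.
Attributable cases ≈ PN × (exposed cases) = 0.24773 × 707 ≈ 175.15.

about 175 cases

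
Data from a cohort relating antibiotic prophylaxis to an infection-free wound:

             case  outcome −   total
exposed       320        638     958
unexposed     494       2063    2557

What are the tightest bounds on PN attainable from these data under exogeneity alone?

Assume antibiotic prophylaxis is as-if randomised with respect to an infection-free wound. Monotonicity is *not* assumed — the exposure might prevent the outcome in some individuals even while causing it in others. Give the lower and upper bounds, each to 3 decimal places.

0.422 ≤ PN ≤ 1.000

p₁ = P(outcome | exposed) = 320/958 = 0.33403
p₀ = P(outcome | unexposed) = 494/2557 = 0.1932
Under exogeneity alone the bounds on PN are max{0,(p₁−p₀)/p₁} ≤ PN ≤ min{1,(1−p₀)/p₁}.
  lower = (p₁ − p₀)/p₁ = 0.14083 / 0.33403 ≈ 0.4216
  upper = min{1, (1 − p₀)/p₁} = 0.8068 / 0.33403 ≈ 2.4154 → capped at 1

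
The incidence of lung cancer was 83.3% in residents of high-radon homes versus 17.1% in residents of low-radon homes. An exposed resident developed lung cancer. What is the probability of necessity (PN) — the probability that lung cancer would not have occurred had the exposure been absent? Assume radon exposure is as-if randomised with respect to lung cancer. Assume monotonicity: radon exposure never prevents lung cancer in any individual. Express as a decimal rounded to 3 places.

p₁ = 0.833, p₀ = 0.171.
Under exogeneity and monotonicity, PN = (p₁ − p₀) / p₁.
PN = (0.833 − 0.171) / 0.833 = 0.662 / 0.833 ≈ 0.7947

PN ≈ 0.795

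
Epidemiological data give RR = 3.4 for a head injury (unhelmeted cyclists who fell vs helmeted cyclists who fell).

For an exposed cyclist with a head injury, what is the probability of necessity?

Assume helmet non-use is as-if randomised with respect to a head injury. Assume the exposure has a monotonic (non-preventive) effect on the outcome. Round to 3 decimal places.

PN ≈ 0.706

Under exogeneity and monotonicity, PN = (RR − 1) / RR = 1 − 1/RR.
PN = (3.4 − 1) / 3.4 = 2.4 / 3.4 ≈ 0.7059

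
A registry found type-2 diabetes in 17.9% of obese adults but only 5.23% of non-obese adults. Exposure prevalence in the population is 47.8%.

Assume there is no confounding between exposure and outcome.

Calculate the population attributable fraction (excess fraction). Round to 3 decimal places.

p₁ = 0.179, p₀ = 0.0523.
Overall risk P(Y=1) = π·p₁ + (1−π)·p₀ = 0.478×0.179 + 0.522×0.0523 = 0.11286.
Under exogeneity, PAF = [P(Y=1) − p₀] / P(Y=1).
PAF = (0.11286 − 0.0523) / 0.11286 ≈ 0.5366

PAF ≈ 0.537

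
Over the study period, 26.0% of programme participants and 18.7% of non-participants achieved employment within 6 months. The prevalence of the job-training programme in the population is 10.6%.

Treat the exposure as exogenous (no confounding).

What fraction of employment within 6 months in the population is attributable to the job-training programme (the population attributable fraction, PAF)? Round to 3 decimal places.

p₁ = 0.26, p₀ = 0.187.
Overall risk P(Y=1) = π·p₁ + (1−π)·p₀ = 0.106×0.26 + 0.894×0.187 = 0.19474.
Under exogeneity, PAF = [P(Y=1) − p₀] / P(Y=1).
PAF = (0.19474 − 0.187) / 0.19474 ≈ 0.0397

PAF ≈ 0.040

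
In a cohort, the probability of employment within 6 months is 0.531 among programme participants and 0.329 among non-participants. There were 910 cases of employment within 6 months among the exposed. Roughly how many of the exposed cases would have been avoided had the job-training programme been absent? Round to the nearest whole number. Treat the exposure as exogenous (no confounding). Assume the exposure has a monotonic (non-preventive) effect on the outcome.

Let p₁ = 0.531, p₀ = 0.329.
PN = (p₁ − p₀)/p₁ = (0.531 − 0.329) / 0.531 ≈ 0.38041.
Attributable cases ≈ PN × (exposed cases) = 0.38041 × 910 ≈ 346.18.

about 346 cases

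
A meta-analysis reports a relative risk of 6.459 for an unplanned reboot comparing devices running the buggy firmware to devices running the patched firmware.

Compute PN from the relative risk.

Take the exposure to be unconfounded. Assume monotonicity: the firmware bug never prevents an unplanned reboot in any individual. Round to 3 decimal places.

PN ≈ 0.845

Under exogeneity and monotonicity, PN = (RR − 1) / RR = 1 − 1/RR.
PN = (6.459 − 1) / 6.459 = 5.459 / 6.459 ≈ 0.8452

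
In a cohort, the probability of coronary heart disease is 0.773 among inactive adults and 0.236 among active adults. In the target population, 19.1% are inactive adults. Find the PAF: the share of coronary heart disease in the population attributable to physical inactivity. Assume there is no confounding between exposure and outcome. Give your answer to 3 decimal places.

Let p₁ = 0.773, p₀ = 0.236.
Overall risk P(Y=1) = π·p₁ + (1−π)·p₀ = 0.191×0.773 + 0.809×0.236 = 0.33857.
Under exogeneity, PAF = [P(Y=1) − p₀] / P(Y=1).
PAF = (0.33857 − 0.236) / 0.33857 ≈ 0.3029

PAF ≈ 0.303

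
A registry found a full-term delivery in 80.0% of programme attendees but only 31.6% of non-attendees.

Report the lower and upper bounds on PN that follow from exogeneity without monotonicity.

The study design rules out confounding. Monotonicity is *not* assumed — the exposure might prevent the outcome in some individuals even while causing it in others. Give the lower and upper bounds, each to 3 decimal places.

0.605 ≤ PN ≤ 0.855

p₁ = 0.8, p₀ = 0.316.
Under exogeneity alone the bounds on PN are max{0,(p₁−p₀)/p₁} ≤ PN ≤ min{1,(1−p₀)/p₁}.
  lower = (p₁ − p₀)/p₁ = 0.484 / 0.8 ≈ 0.6050
  upper = min{1, (1 − p₀)/p₁} = 0.684 / 0.8 ≈ 0.8550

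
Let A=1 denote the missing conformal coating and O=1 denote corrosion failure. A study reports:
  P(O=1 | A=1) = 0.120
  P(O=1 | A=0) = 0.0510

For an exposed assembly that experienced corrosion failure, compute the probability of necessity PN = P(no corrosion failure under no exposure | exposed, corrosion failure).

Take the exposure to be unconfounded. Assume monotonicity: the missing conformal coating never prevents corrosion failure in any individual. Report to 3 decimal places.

PN ≈ 0.575

Let p₁ = 0.12, p₀ = 0.051.
Under exogeneity and monotonicity, PN = (p₁ − p₀) / p₁.
PN = (0.12 − 0.051) / 0.12 = 0.069 / 0.12 ≈ 0.5750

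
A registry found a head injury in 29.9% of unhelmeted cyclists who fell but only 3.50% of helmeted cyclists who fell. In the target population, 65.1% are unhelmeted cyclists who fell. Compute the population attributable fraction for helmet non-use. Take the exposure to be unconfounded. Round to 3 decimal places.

PAF ≈ 0.831

p₁ = 0.299, p₀ = 0.035.
Overall risk P(Y=1) = π·p₁ + (1−π)·p₀ = 0.651×0.299 + 0.349×0.035 = 0.20686.
Under exogeneity, PAF = [P(Y=1) − p₀] / P(Y=1).
PAF = (0.20686 − 0.035) / 0.20686 ≈ 0.8308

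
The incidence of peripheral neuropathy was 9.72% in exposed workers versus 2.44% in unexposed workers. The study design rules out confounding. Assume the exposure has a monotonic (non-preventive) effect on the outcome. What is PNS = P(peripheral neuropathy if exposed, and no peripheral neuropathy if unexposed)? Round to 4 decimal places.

p₁ = 0.0972, p₀ = 0.0244.
Under exogeneity and monotonicity, PNS = p₁ − p₀.
PNS = 0.0972 − 0.0244 = 0.0728

PNS ≈ 0.0728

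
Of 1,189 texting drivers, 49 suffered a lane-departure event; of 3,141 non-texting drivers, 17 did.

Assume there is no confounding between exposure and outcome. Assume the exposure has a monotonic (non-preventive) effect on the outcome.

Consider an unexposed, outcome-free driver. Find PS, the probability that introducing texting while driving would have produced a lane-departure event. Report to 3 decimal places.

p₁ = P(outcome | exposed) = 49/1189 = 0.041211
p₀ = P(outcome | unexposed) = 17/3141 = 0.0054123
Under exogeneity and monotonicity, PS = (p₁ − p₀) / (1 − p₀).
PS = (0.041211 − 0.0054123) / (1 − 0.0054123) = 0.035799 / 0.99459 ≈ 0.0360

PS ≈ 0.036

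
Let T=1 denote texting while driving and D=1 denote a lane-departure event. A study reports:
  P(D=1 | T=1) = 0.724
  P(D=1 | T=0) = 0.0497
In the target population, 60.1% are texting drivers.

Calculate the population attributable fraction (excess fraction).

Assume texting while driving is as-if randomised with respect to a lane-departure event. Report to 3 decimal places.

PAF ≈ 0.891

Let p₁ = 0.724, p₀ = 0.0497.
Overall risk P(Y=1) = π·p₁ + (1−π)·p₀ = 0.601×0.724 + 0.399×0.0497 = 0.45495.
Under exogeneity, PAF = [P(Y=1) − p₀] / P(Y=1).
PAF = (0.45495 − 0.0497) / 0.45495 ≈ 0.8908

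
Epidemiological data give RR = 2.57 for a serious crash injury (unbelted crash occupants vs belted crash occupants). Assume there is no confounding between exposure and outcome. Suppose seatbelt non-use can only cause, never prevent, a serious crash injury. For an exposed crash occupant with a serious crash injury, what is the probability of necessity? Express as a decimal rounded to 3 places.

PN ≈ 0.611

Under exogeneity and monotonicity, PN = (RR − 1) / RR = 1 − 1/RR.
PN = (2.57 − 1) / 2.57 = 1.57 / 2.57 ≈ 0.6109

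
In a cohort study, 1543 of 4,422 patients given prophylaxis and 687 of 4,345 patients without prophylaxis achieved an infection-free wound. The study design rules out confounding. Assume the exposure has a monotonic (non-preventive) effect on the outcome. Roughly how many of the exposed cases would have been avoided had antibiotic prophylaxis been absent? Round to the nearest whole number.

p₁ = P(outcome | exposed) = 1543/4422 = 0.34894
p₀ = P(outcome | unexposed) = 687/4345 = 0.15811
PN = (p₁ − p₀)/p₁ = (0.34894 − 0.15811) / 0.34894 ≈ 0.54687.
Attributable cases ≈ PN × (exposed cases) = 0.54687 × 1543 ≈ 843.83.

about 844 cases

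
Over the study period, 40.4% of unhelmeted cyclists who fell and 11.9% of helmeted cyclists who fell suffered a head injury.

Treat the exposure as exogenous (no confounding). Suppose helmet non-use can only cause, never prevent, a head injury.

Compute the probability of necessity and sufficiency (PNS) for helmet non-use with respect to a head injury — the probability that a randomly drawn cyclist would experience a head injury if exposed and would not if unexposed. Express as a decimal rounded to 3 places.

p₁ = 0.404, p₀ = 0.119.
Under exogeneity and monotonicity, PNS = p₁ − p₀.
PNS = 0.404 − 0.119 = 0.285

PNS ≈ 0.285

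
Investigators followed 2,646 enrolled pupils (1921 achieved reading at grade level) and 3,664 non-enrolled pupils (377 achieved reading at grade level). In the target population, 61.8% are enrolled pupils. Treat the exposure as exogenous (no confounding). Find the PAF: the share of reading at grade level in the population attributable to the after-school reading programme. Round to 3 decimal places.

p₁ = P(outcome | exposed) = 1921/2646 = 0.726
p₀ = P(outcome | unexposed) = 377/3664 = 0.10289
Overall risk P(Y=1) = π·p₁ + (1−π)·p₀ = 0.618×0.726 + 0.382×0.10289 = 0.48797.
Under exogeneity, PAF = [P(Y=1) − p₀] / P(Y=1).
PAF = (0.48797 − 0.10289) / 0.48797 ≈ 0.7891

PAF ≈ 0.789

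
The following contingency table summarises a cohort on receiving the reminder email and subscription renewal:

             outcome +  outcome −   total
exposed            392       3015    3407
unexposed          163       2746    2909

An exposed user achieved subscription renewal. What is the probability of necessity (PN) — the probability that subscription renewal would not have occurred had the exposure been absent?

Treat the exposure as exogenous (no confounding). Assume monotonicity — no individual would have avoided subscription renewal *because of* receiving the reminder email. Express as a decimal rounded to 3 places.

PN ≈ 0.513

p₁ = P(outcome | exposed) = 392/3407 = 0.11506
p₀ = P(outcome | unexposed) = 163/2909 = 0.056033
Under exogeneity and monotonicity, PN = (p₁ − p₀) / p₁.
PN = (0.11506 − 0.056033) / 0.11506 = 0.059024 / 0.11506 ≈ 0.5130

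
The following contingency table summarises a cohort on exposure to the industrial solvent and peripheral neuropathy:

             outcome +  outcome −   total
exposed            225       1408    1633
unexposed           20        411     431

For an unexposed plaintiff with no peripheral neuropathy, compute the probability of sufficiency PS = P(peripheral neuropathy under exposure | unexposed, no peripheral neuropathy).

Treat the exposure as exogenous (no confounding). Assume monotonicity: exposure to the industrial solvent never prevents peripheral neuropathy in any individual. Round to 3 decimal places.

PS ≈ 0.096

p₁ = P(outcome | exposed) = 225/1633 = 0.13778
p₀ = P(outcome | unexposed) = 20/431 = 0.046404
Under exogeneity and monotonicity, PS = (p₁ − p₀) / (1 − p₀).
PS = (0.13778 − 0.046404) / (1 − 0.046404) = 0.09138 / 0.9536 ≈ 0.0958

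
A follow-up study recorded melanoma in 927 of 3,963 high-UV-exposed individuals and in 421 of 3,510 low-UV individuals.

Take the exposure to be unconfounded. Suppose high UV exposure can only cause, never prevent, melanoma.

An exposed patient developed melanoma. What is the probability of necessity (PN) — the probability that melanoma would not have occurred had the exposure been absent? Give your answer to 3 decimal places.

p₁ = P(outcome | exposed) = 927/3963 = 0.23391
p₀ = P(outcome | unexposed) = 421/3510 = 0.11994
Under exogeneity and monotonicity, PN = (p₁ − p₀) / p₁.
PN = (0.23391 − 0.11994) / 0.23391 = 0.11397 / 0.23391 ≈ 0.4872

PN ≈ 0.487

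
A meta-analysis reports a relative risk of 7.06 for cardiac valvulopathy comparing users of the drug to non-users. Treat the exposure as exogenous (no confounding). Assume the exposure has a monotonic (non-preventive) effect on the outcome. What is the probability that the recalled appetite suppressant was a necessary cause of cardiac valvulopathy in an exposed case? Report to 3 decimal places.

PN ≈ 0.858

Under exogeneity and monotonicity, PN = (RR − 1) / RR = 1 − 1/RR.
PN = (7.06 − 1) / 7.06 = 6.06 / 7.06 ≈ 0.8584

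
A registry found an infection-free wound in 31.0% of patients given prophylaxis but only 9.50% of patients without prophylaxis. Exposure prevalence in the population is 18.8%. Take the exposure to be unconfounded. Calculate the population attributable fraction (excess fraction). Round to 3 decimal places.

PAF ≈ 0.298

p₁ = 0.31, p₀ = 0.095.
Overall risk P(Y=1) = π·p₁ + (1−π)·p₀ = 0.188×0.31 + 0.812×0.095 = 0.13542.
Under exogeneity, PAF = [P(Y=1) − p₀] / P(Y=1).
PAF = (0.13542 − 0.095) / 0.13542 ≈ 0.2985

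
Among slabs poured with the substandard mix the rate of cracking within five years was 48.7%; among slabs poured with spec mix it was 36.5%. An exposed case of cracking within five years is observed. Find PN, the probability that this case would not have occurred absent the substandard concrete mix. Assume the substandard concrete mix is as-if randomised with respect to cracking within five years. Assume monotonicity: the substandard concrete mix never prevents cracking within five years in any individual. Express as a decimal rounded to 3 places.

p₁ = 0.487, p₀ = 0.365.
Under exogeneity and monotonicity, PN = (p₁ − p₀) / p₁.
PN = (0.487 − 0.365) / 0.487 = 0.122 / 0.487 ≈ 0.2505

PN ≈ 0.251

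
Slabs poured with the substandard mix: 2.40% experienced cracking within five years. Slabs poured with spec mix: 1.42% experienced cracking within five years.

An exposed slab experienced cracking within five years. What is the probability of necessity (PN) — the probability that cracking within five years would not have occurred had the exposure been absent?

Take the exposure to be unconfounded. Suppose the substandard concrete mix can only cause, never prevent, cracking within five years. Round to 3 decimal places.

PN ≈ 0.408

p₁ = 0.024, p₀ = 0.0142.
Under exogeneity and monotonicity, PN = (p₁ − p₀) / p₁.
PN = (0.024 − 0.0142) / 0.024 = 0.0098 / 0.024 ≈ 0.4083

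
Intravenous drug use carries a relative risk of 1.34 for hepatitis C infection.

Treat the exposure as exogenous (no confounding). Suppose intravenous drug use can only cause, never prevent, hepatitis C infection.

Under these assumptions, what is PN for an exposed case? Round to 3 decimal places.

Under exogeneity and monotonicity, PN = (RR − 1) / RR = 1 − 1/RR.
PN = (1.34 − 1) / 1.34 = 0.34 / 1.34 ≈ 0.2537

PN ≈ 0.254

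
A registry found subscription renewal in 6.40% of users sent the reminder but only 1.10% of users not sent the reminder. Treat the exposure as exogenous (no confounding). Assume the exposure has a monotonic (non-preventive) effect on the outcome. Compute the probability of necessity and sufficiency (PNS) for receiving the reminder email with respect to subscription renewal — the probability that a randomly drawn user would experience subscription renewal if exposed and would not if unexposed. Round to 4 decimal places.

p₁ = 0.064, p₀ = 0.011.
Under exogeneity and monotonicity, PNS = p₁ − p₀.
PNS = 0.064 − 0.011 = 0.053

PNS ≈ 0.0530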